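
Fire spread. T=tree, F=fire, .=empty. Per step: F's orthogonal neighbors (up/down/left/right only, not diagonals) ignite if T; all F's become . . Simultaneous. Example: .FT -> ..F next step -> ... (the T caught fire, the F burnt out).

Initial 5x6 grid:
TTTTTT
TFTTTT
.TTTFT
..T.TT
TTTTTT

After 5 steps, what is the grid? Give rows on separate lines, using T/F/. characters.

Step 1: 8 trees catch fire, 2 burn out
  TFTTTT
  F.FTFT
  .FTF.F
  ..T.FT
  TTTTTT
Step 2: 8 trees catch fire, 8 burn out
  F.FTFT
  ...F.F
  ..F...
  ..T..F
  TTTTFT
Step 3: 5 trees catch fire, 8 burn out
  ...F.F
  ......
  ......
  ..F...
  TTTF.F
Step 4: 1 trees catch fire, 5 burn out
  ......
  ......
  ......
  ......
  TTF...
Step 5: 1 trees catch fire, 1 burn out
  ......
  ......
  ......
  ......
  TF....

......
......
......
......
TF....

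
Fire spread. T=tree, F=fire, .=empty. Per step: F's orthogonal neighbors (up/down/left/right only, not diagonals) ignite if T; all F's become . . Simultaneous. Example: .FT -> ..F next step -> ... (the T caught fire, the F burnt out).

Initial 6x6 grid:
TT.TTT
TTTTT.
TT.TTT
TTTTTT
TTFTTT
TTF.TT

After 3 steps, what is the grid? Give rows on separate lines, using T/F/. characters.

Step 1: 4 trees catch fire, 2 burn out
  TT.TTT
  TTTTT.
  TT.TTT
  TTFTTT
  TF.FTT
  TF..TT
Step 2: 5 trees catch fire, 4 burn out
  TT.TTT
  TTTTT.
  TT.TTT
  TF.FTT
  F...FT
  F...TT
Step 3: 6 trees catch fire, 5 burn out
  TT.TTT
  TTTTT.
  TF.FTT
  F...FT
  .....F
  ....FT

TT.TTT
TTTTT.
TF.FTT
F...FT
.....F
....FT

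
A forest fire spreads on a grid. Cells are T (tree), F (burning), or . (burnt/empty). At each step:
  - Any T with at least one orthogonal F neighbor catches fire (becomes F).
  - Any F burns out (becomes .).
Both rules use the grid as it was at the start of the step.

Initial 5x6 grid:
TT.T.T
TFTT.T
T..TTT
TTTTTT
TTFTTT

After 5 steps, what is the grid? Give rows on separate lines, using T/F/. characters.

Step 1: 6 trees catch fire, 2 burn out
  TF.T.T
  F.FT.T
  T..TTT
  TTFTTT
  TF.FTT
Step 2: 7 trees catch fire, 6 burn out
  F..T.T
  ...F.T
  F..TTT
  TF.FTT
  F...FT
Step 3: 5 trees catch fire, 7 burn out
  ...F.T
  .....T
  ...FTT
  F...FT
  .....F
Step 4: 2 trees catch fire, 5 burn out
  .....T
  .....T
  ....FT
  .....F
  ......
Step 5: 1 trees catch fire, 2 burn out
  .....T
  .....T
  .....F
  ......
  ......

.....T
.....T
.....F
......
......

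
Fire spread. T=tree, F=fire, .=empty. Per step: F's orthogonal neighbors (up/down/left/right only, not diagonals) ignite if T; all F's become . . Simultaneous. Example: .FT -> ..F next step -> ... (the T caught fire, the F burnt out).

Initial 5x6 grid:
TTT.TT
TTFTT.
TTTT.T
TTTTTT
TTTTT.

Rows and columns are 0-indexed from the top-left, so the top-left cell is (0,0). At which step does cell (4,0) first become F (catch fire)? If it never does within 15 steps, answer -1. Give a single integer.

Step 1: cell (4,0)='T' (+4 fires, +1 burnt)
Step 2: cell (4,0)='T' (+6 fires, +4 burnt)
Step 3: cell (4,0)='T' (+6 fires, +6 burnt)
Step 4: cell (4,0)='T' (+5 fires, +6 burnt)
Step 5: cell (4,0)='F' (+3 fires, +5 burnt)
  -> target ignites at step 5
Step 6: cell (4,0)='.' (+1 fires, +3 burnt)
Step 7: cell (4,0)='.' (+0 fires, +1 burnt)
  fire out at step 7

5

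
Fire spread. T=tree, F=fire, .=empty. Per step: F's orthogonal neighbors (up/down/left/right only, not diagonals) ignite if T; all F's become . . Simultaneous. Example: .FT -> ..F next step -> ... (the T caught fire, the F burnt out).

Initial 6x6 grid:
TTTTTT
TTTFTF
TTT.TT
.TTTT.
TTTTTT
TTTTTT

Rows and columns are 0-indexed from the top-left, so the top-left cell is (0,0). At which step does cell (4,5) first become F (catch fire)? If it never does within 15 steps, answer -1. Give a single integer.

Step 1: cell (4,5)='T' (+5 fires, +2 burnt)
Step 2: cell (4,5)='T' (+5 fires, +5 burnt)
Step 3: cell (4,5)='T' (+5 fires, +5 burnt)
Step 4: cell (4,5)='T' (+6 fires, +5 burnt)
Step 5: cell (4,5)='F' (+5 fires, +6 burnt)
  -> target ignites at step 5
Step 6: cell (4,5)='.' (+4 fires, +5 burnt)
Step 7: cell (4,5)='.' (+1 fires, +4 burnt)
Step 8: cell (4,5)='.' (+0 fires, +1 burnt)
  fire out at step 8

5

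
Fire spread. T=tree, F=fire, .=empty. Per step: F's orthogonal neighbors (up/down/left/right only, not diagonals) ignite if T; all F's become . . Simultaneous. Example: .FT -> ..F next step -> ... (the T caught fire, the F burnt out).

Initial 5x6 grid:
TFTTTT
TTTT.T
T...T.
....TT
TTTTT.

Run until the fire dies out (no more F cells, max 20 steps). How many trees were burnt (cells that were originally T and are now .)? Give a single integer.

Step 1: +3 fires, +1 burnt (F count now 3)
Step 2: +3 fires, +3 burnt (F count now 3)
Step 3: +3 fires, +3 burnt (F count now 3)
Step 4: +1 fires, +3 burnt (F count now 1)
Step 5: +1 fires, +1 burnt (F count now 1)
Step 6: +0 fires, +1 burnt (F count now 0)
Fire out after step 6
Initially T: 19, now '.': 22
Total burnt (originally-T cells now '.'): 11

Answer: 11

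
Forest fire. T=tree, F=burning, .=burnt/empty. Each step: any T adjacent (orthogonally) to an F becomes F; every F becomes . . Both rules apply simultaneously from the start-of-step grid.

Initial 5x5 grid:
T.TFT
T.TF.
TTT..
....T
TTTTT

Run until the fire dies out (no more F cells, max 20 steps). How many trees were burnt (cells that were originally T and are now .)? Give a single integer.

Answer: 8

Derivation:
Step 1: +3 fires, +2 burnt (F count now 3)
Step 2: +1 fires, +3 burnt (F count now 1)
Step 3: +1 fires, +1 burnt (F count now 1)
Step 4: +1 fires, +1 burnt (F count now 1)
Step 5: +1 fires, +1 burnt (F count now 1)
Step 6: +1 fires, +1 burnt (F count now 1)
Step 7: +0 fires, +1 burnt (F count now 0)
Fire out after step 7
Initially T: 14, now '.': 19
Total burnt (originally-T cells now '.'): 8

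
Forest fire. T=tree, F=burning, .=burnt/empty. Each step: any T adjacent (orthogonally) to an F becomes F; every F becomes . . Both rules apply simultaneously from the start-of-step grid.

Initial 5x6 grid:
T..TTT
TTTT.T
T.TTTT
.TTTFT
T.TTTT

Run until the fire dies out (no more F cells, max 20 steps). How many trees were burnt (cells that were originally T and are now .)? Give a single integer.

Step 1: +4 fires, +1 burnt (F count now 4)
Step 2: +5 fires, +4 burnt (F count now 5)
Step 3: +5 fires, +5 burnt (F count now 5)
Step 4: +3 fires, +5 burnt (F count now 3)
Step 5: +2 fires, +3 burnt (F count now 2)
Step 6: +1 fires, +2 burnt (F count now 1)
Step 7: +2 fires, +1 burnt (F count now 2)
Step 8: +0 fires, +2 burnt (F count now 0)
Fire out after step 8
Initially T: 23, now '.': 29
Total burnt (originally-T cells now '.'): 22

Answer: 22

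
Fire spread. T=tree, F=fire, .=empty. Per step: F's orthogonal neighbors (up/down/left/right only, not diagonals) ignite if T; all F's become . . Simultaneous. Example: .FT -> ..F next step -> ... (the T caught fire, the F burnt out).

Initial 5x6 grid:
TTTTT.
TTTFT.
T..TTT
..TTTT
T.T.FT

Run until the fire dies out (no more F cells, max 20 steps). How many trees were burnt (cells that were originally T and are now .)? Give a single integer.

Answer: 19

Derivation:
Step 1: +6 fires, +2 burnt (F count now 6)
Step 2: +6 fires, +6 burnt (F count now 6)
Step 3: +4 fires, +6 burnt (F count now 4)
Step 4: +3 fires, +4 burnt (F count now 3)
Step 5: +0 fires, +3 burnt (F count now 0)
Fire out after step 5
Initially T: 20, now '.': 29
Total burnt (originally-T cells now '.'): 19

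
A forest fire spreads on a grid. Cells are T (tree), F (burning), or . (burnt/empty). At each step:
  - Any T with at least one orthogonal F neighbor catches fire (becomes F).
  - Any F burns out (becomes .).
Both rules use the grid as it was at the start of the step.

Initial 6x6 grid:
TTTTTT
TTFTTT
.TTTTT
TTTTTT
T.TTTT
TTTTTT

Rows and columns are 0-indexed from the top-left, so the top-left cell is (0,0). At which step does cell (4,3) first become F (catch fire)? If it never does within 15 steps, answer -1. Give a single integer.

Step 1: cell (4,3)='T' (+4 fires, +1 burnt)
Step 2: cell (4,3)='T' (+7 fires, +4 burnt)
Step 3: cell (4,3)='T' (+7 fires, +7 burnt)
Step 4: cell (4,3)='F' (+6 fires, +7 burnt)
  -> target ignites at step 4
Step 5: cell (4,3)='.' (+5 fires, +6 burnt)
Step 6: cell (4,3)='.' (+3 fires, +5 burnt)
Step 7: cell (4,3)='.' (+1 fires, +3 burnt)
Step 8: cell (4,3)='.' (+0 fires, +1 burnt)
  fire out at step 8

4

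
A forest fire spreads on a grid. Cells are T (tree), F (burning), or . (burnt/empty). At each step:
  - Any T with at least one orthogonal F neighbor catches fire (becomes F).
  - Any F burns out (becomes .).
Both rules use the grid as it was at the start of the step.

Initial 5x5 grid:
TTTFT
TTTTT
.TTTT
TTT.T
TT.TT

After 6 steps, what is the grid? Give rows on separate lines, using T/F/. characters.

Step 1: 3 trees catch fire, 1 burn out
  TTF.F
  TTTFT
  .TTTT
  TTT.T
  TT.TT
Step 2: 4 trees catch fire, 3 burn out
  TF...
  TTF.F
  .TTFT
  TTT.T
  TT.TT
Step 3: 4 trees catch fire, 4 burn out
  F....
  TF...
  .TF.F
  TTT.T
  TT.TT
Step 4: 4 trees catch fire, 4 burn out
  .....
  F....
  .F...
  TTF.F
  TT.TT
Step 5: 2 trees catch fire, 4 burn out
  .....
  .....
  .....
  TF...
  TT.TF
Step 6: 3 trees catch fire, 2 burn out
  .....
  .....
  .....
  F....
  TF.F.

.....
.....
.....
F....
TF.F.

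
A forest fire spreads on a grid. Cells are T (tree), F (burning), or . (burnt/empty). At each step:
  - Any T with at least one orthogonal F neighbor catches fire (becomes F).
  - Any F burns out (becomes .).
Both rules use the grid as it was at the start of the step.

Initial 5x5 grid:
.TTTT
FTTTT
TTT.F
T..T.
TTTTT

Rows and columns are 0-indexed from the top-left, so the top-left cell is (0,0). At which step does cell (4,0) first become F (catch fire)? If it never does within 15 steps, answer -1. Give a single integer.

Step 1: cell (4,0)='T' (+3 fires, +2 burnt)
Step 2: cell (4,0)='T' (+6 fires, +3 burnt)
Step 3: cell (4,0)='F' (+4 fires, +6 burnt)
  -> target ignites at step 3
Step 4: cell (4,0)='.' (+1 fires, +4 burnt)
Step 5: cell (4,0)='.' (+1 fires, +1 burnt)
Step 6: cell (4,0)='.' (+1 fires, +1 burnt)
Step 7: cell (4,0)='.' (+2 fires, +1 burnt)
Step 8: cell (4,0)='.' (+0 fires, +2 burnt)
  fire out at step 8

3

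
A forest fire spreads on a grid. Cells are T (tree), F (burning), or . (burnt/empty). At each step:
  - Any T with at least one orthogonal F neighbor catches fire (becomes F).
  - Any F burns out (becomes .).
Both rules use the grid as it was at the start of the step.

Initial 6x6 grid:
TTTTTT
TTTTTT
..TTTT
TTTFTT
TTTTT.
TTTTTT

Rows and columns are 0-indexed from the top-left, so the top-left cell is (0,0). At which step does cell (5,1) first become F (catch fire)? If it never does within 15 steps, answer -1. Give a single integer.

Step 1: cell (5,1)='T' (+4 fires, +1 burnt)
Step 2: cell (5,1)='T' (+8 fires, +4 burnt)
Step 3: cell (5,1)='T' (+8 fires, +8 burnt)
Step 4: cell (5,1)='F' (+7 fires, +8 burnt)
  -> target ignites at step 4
Step 5: cell (5,1)='.' (+4 fires, +7 burnt)
Step 6: cell (5,1)='.' (+1 fires, +4 burnt)
Step 7: cell (5,1)='.' (+0 fires, +1 burnt)
  fire out at step 7

4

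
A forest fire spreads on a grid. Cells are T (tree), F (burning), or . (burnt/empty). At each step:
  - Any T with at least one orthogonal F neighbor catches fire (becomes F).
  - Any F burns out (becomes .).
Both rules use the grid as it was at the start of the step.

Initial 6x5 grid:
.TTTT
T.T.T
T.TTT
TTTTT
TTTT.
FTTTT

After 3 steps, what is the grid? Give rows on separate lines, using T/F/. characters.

Step 1: 2 trees catch fire, 1 burn out
  .TTTT
  T.T.T
  T.TTT
  TTTTT
  FTTT.
  .FTTT
Step 2: 3 trees catch fire, 2 burn out
  .TTTT
  T.T.T
  T.TTT
  FTTTT
  .FTT.
  ..FTT
Step 3: 4 trees catch fire, 3 burn out
  .TTTT
  T.T.T
  F.TTT
  .FTTT
  ..FT.
  ...FT

.TTTT
T.T.T
F.TTT
.FTTT
..FT.
...FT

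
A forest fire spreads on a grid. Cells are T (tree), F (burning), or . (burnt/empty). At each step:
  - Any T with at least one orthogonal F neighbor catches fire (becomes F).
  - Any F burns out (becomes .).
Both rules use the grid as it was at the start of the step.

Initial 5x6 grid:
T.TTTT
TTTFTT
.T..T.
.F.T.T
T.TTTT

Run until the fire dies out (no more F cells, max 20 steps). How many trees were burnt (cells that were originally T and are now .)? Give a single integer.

Answer: 12

Derivation:
Step 1: +4 fires, +2 burnt (F count now 4)
Step 2: +5 fires, +4 burnt (F count now 5)
Step 3: +2 fires, +5 burnt (F count now 2)
Step 4: +1 fires, +2 burnt (F count now 1)
Step 5: +0 fires, +1 burnt (F count now 0)
Fire out after step 5
Initially T: 19, now '.': 23
Total burnt (originally-T cells now '.'): 12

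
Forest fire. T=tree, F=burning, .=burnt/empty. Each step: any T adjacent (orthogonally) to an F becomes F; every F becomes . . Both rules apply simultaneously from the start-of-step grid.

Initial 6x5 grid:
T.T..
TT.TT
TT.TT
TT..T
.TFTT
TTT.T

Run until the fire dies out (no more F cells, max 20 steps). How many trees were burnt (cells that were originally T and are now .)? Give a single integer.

Answer: 19

Derivation:
Step 1: +3 fires, +1 burnt (F count now 3)
Step 2: +3 fires, +3 burnt (F count now 3)
Step 3: +5 fires, +3 burnt (F count now 5)
Step 4: +3 fires, +5 burnt (F count now 3)
Step 5: +3 fires, +3 burnt (F count now 3)
Step 6: +2 fires, +3 burnt (F count now 2)
Step 7: +0 fires, +2 burnt (F count now 0)
Fire out after step 7
Initially T: 20, now '.': 29
Total burnt (originally-T cells now '.'): 19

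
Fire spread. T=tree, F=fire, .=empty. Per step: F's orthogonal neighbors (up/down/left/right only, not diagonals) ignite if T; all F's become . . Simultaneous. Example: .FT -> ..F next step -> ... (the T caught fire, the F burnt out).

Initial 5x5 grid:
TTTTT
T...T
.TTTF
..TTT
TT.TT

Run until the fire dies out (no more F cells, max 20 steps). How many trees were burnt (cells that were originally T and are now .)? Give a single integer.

Answer: 15

Derivation:
Step 1: +3 fires, +1 burnt (F count now 3)
Step 2: +4 fires, +3 burnt (F count now 4)
Step 3: +4 fires, +4 burnt (F count now 4)
Step 4: +1 fires, +4 burnt (F count now 1)
Step 5: +1 fires, +1 burnt (F count now 1)
Step 6: +1 fires, +1 burnt (F count now 1)
Step 7: +1 fires, +1 burnt (F count now 1)
Step 8: +0 fires, +1 burnt (F count now 0)
Fire out after step 8
Initially T: 17, now '.': 23
Total burnt (originally-T cells now '.'): 15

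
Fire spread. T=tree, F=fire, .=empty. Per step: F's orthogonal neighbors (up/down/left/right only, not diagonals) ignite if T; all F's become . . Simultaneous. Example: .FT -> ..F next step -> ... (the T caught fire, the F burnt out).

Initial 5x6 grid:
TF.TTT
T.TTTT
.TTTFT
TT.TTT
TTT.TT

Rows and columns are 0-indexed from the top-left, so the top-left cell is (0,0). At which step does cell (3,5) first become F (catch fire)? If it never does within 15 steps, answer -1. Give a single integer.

Step 1: cell (3,5)='T' (+5 fires, +2 burnt)
Step 2: cell (3,5)='F' (+8 fires, +5 burnt)
  -> target ignites at step 2
Step 3: cell (3,5)='.' (+5 fires, +8 burnt)
Step 4: cell (3,5)='.' (+1 fires, +5 burnt)
Step 5: cell (3,5)='.' (+2 fires, +1 burnt)
Step 6: cell (3,5)='.' (+2 fires, +2 burnt)
Step 7: cell (3,5)='.' (+0 fires, +2 burnt)
  fire out at step 7

2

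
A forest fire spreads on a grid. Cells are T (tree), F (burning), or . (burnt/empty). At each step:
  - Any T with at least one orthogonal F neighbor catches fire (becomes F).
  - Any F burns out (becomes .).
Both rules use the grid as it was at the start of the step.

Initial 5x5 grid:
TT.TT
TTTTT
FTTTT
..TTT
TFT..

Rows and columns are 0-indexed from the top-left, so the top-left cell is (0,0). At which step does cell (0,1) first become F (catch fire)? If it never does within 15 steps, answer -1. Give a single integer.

Step 1: cell (0,1)='T' (+4 fires, +2 burnt)
Step 2: cell (0,1)='T' (+4 fires, +4 burnt)
Step 3: cell (0,1)='F' (+4 fires, +4 burnt)
  -> target ignites at step 3
Step 4: cell (0,1)='.' (+3 fires, +4 burnt)
Step 5: cell (0,1)='.' (+2 fires, +3 burnt)
Step 6: cell (0,1)='.' (+1 fires, +2 burnt)
Step 7: cell (0,1)='.' (+0 fires, +1 burnt)
  fire out at step 7

3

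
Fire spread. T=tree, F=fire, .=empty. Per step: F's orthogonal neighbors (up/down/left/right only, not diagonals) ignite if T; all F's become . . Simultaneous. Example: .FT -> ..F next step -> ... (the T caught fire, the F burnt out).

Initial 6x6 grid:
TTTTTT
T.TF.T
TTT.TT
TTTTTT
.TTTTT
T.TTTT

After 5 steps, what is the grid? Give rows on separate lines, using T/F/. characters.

Step 1: 2 trees catch fire, 1 burn out
  TTTFTT
  T.F..T
  TTT.TT
  TTTTTT
  .TTTTT
  T.TTTT
Step 2: 3 trees catch fire, 2 burn out
  TTF.FT
  T....T
  TTF.TT
  TTTTTT
  .TTTTT
  T.TTTT
Step 3: 4 trees catch fire, 3 burn out
  TF...F
  T....T
  TF..TT
  TTFTTT
  .TTTTT
  T.TTTT
Step 4: 6 trees catch fire, 4 burn out
  F.....
  T....F
  F...TT
  TF.FTT
  .TFTTT
  T.TTTT
Step 5: 7 trees catch fire, 6 burn out
  ......
  F.....
  ....TF
  F...FT
  .F.FTT
  T.FTTT

......
F.....
....TF
F...FT
.F.FTT
T.FTTT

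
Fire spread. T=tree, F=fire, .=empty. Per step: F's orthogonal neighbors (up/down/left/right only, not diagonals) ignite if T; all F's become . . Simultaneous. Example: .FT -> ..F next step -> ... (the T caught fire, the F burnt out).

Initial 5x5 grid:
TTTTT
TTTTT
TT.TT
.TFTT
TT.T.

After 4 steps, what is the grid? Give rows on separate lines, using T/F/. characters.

Step 1: 2 trees catch fire, 1 burn out
  TTTTT
  TTTTT
  TT.TT
  .F.FT
  TT.T.
Step 2: 5 trees catch fire, 2 burn out
  TTTTT
  TTTTT
  TF.FT
  ....F
  TF.F.
Step 3: 5 trees catch fire, 5 burn out
  TTTTT
  TFTFT
  F...F
  .....
  F....
Step 4: 5 trees catch fire, 5 burn out
  TFTFT
  F.F.F
  .....
  .....
  .....

TFTFT
F.F.F
.....
.....
.....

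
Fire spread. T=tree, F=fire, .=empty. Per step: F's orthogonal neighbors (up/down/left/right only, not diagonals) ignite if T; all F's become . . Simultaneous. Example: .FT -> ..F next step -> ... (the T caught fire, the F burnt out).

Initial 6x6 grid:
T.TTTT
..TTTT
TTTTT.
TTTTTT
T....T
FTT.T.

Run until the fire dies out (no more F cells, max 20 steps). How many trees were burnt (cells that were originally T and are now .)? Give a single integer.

Answer: 23

Derivation:
Step 1: +2 fires, +1 burnt (F count now 2)
Step 2: +2 fires, +2 burnt (F count now 2)
Step 3: +2 fires, +2 burnt (F count now 2)
Step 4: +2 fires, +2 burnt (F count now 2)
Step 5: +2 fires, +2 burnt (F count now 2)
Step 6: +3 fires, +2 burnt (F count now 3)
Step 7: +4 fires, +3 burnt (F count now 4)
Step 8: +3 fires, +4 burnt (F count now 3)
Step 9: +2 fires, +3 burnt (F count now 2)
Step 10: +1 fires, +2 burnt (F count now 1)
Step 11: +0 fires, +1 burnt (F count now 0)
Fire out after step 11
Initially T: 25, now '.': 34
Total burnt (originally-T cells now '.'): 23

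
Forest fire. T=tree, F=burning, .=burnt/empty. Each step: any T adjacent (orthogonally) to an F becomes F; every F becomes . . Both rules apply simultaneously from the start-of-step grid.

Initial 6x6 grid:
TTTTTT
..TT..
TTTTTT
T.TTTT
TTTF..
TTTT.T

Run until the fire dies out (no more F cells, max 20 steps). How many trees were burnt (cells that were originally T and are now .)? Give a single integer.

Step 1: +3 fires, +1 burnt (F count now 3)
Step 2: +5 fires, +3 burnt (F count now 5)
Step 3: +6 fires, +5 burnt (F count now 6)
Step 4: +6 fires, +6 burnt (F count now 6)
Step 5: +3 fires, +6 burnt (F count now 3)
Step 6: +2 fires, +3 burnt (F count now 2)
Step 7: +1 fires, +2 burnt (F count now 1)
Step 8: +0 fires, +1 burnt (F count now 0)
Fire out after step 8
Initially T: 27, now '.': 35
Total burnt (originally-T cells now '.'): 26

Answer: 26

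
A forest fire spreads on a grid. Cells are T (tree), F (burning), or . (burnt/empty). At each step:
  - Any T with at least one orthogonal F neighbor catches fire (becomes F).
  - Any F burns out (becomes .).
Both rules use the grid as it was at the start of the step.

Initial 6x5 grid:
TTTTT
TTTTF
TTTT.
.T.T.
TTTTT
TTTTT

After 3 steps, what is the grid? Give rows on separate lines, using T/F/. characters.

Step 1: 2 trees catch fire, 1 burn out
  TTTTF
  TTTF.
  TTTT.
  .T.T.
  TTTTT
  TTTTT
Step 2: 3 trees catch fire, 2 burn out
  TTTF.
  TTF..
  TTTF.
  .T.T.
  TTTTT
  TTTTT
Step 3: 4 trees catch fire, 3 burn out
  TTF..
  TF...
  TTF..
  .T.F.
  TTTTT
  TTTTT

TTF..
TF...
TTF..
.T.F.
TTTTT
TTTTT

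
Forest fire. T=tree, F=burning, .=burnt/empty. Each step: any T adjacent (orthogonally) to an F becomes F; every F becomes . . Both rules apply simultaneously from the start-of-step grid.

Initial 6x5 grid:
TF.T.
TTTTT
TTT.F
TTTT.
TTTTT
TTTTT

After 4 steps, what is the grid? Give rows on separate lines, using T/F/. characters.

Step 1: 3 trees catch fire, 2 burn out
  F..T.
  TFTTF
  TTT..
  TTTT.
  TTTTT
  TTTTT
Step 2: 4 trees catch fire, 3 burn out
  ...T.
  F.FF.
  TFT..
  TTTT.
  TTTTT
  TTTTT
Step 3: 4 trees catch fire, 4 burn out
  ...F.
  .....
  F.F..
  TFTT.
  TTTTT
  TTTTT
Step 4: 3 trees catch fire, 4 burn out
  .....
  .....
  .....
  F.FT.
  TFTTT
  TTTTT

.....
.....
.....
F.FT.
TFTTT
TTTTT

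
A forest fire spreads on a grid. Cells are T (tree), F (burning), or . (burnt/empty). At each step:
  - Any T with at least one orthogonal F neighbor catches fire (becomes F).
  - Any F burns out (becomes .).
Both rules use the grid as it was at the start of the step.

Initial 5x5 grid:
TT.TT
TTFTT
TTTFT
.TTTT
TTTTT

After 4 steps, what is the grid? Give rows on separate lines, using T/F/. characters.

Step 1: 5 trees catch fire, 2 burn out
  TT.TT
  TF.FT
  TTF.F
  .TTFT
  TTTTT
Step 2: 8 trees catch fire, 5 burn out
  TF.FT
  F...F
  TF...
  .TF.F
  TTTFT
Step 3: 6 trees catch fire, 8 burn out
  F...F
  .....
  F....
  .F...
  TTF.F
Step 4: 1 trees catch fire, 6 burn out
  .....
  .....
  .....
  .....
  TF...

.....
.....
.....
.....
TF...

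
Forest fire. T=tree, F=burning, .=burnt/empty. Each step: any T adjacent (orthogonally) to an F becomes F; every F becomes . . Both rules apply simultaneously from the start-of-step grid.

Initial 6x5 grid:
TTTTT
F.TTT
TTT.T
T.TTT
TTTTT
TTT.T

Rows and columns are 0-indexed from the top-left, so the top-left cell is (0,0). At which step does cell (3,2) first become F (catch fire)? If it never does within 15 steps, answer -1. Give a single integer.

Step 1: cell (3,2)='T' (+2 fires, +1 burnt)
Step 2: cell (3,2)='T' (+3 fires, +2 burnt)
Step 3: cell (3,2)='T' (+3 fires, +3 burnt)
Step 4: cell (3,2)='F' (+5 fires, +3 burnt)
  -> target ignites at step 4
Step 5: cell (3,2)='.' (+5 fires, +5 burnt)
Step 6: cell (3,2)='.' (+4 fires, +5 burnt)
Step 7: cell (3,2)='.' (+2 fires, +4 burnt)
Step 8: cell (3,2)='.' (+1 fires, +2 burnt)
Step 9: cell (3,2)='.' (+0 fires, +1 burnt)
  fire out at step 9

4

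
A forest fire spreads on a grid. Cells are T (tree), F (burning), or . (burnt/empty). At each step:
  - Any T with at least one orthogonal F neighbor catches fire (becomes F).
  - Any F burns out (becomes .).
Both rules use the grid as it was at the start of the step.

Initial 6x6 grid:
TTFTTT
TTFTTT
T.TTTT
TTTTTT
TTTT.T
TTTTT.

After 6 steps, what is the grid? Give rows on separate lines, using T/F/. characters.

Step 1: 5 trees catch fire, 2 burn out
  TF.FTT
  TF.FTT
  T.FTTT
  TTTTTT
  TTTT.T
  TTTTT.
Step 2: 6 trees catch fire, 5 burn out
  F...FT
  F...FT
  T..FTT
  TTFTTT
  TTTT.T
  TTTTT.
Step 3: 7 trees catch fire, 6 burn out
  .....F
  .....F
  F...FT
  TF.FTT
  TTFT.T
  TTTTT.
Step 4: 6 trees catch fire, 7 burn out
  ......
  ......
  .....F
  F...FT
  TF.F.T
  TTFTT.
Step 5: 4 trees catch fire, 6 burn out
  ......
  ......
  ......
  .....F
  F....T
  TF.FT.
Step 6: 3 trees catch fire, 4 burn out
  ......
  ......
  ......
  ......
  .....F
  F...F.

......
......
......
......
.....F
F...F.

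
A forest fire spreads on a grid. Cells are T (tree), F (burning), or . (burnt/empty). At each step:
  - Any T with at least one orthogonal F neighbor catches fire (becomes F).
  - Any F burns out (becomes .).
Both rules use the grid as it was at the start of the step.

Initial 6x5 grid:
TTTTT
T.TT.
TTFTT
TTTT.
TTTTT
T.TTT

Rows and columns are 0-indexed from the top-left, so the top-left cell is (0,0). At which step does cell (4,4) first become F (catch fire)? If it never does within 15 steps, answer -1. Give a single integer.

Step 1: cell (4,4)='T' (+4 fires, +1 burnt)
Step 2: cell (4,4)='T' (+7 fires, +4 burnt)
Step 3: cell (4,4)='T' (+7 fires, +7 burnt)
Step 4: cell (4,4)='F' (+5 fires, +7 burnt)
  -> target ignites at step 4
Step 5: cell (4,4)='.' (+2 fires, +5 burnt)
Step 6: cell (4,4)='.' (+0 fires, +2 burnt)
  fire out at step 6

4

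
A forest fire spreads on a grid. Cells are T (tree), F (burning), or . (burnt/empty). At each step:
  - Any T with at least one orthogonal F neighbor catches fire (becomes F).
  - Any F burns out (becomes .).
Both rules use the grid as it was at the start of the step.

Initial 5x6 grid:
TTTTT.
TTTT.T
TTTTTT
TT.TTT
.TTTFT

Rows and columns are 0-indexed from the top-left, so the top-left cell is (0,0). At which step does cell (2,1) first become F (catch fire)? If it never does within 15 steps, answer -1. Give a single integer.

Step 1: cell (2,1)='T' (+3 fires, +1 burnt)
Step 2: cell (2,1)='T' (+4 fires, +3 burnt)
Step 3: cell (2,1)='T' (+3 fires, +4 burnt)
Step 4: cell (2,1)='T' (+4 fires, +3 burnt)
Step 5: cell (2,1)='F' (+4 fires, +4 burnt)
  -> target ignites at step 5
Step 6: cell (2,1)='.' (+4 fires, +4 burnt)
Step 7: cell (2,1)='.' (+2 fires, +4 burnt)
Step 8: cell (2,1)='.' (+1 fires, +2 burnt)
Step 9: cell (2,1)='.' (+0 fires, +1 burnt)
  fire out at step 9

5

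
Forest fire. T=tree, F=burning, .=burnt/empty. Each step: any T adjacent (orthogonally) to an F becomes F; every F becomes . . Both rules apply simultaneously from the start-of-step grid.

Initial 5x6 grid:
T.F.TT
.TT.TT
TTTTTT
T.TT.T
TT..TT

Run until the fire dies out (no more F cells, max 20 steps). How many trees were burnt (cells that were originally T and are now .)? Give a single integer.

Step 1: +1 fires, +1 burnt (F count now 1)
Step 2: +2 fires, +1 burnt (F count now 2)
Step 3: +3 fires, +2 burnt (F count now 3)
Step 4: +3 fires, +3 burnt (F count now 3)
Step 5: +3 fires, +3 burnt (F count now 3)
Step 6: +4 fires, +3 burnt (F count now 4)
Step 7: +3 fires, +4 burnt (F count now 3)
Step 8: +1 fires, +3 burnt (F count now 1)
Step 9: +0 fires, +1 burnt (F count now 0)
Fire out after step 9
Initially T: 21, now '.': 29
Total burnt (originally-T cells now '.'): 20

Answer: 20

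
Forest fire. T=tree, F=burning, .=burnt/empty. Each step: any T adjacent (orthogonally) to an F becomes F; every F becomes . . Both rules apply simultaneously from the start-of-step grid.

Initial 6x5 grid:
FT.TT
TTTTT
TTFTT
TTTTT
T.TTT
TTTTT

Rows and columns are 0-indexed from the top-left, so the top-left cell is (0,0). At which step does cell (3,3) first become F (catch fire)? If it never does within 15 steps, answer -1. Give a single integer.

Step 1: cell (3,3)='T' (+6 fires, +2 burnt)
Step 2: cell (3,3)='F' (+7 fires, +6 burnt)
  -> target ignites at step 2
Step 3: cell (3,3)='.' (+6 fires, +7 burnt)
Step 4: cell (3,3)='.' (+5 fires, +6 burnt)
Step 5: cell (3,3)='.' (+2 fires, +5 burnt)
Step 6: cell (3,3)='.' (+0 fires, +2 burnt)
  fire out at step 6

2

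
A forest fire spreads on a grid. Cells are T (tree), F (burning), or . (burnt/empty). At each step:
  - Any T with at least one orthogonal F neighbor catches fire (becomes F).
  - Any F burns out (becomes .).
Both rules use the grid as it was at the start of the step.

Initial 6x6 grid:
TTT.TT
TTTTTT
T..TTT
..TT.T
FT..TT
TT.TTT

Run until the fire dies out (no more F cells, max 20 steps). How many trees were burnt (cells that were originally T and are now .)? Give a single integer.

Answer: 3

Derivation:
Step 1: +2 fires, +1 burnt (F count now 2)
Step 2: +1 fires, +2 burnt (F count now 1)
Step 3: +0 fires, +1 burnt (F count now 0)
Fire out after step 3
Initially T: 26, now '.': 13
Total burnt (originally-T cells now '.'): 3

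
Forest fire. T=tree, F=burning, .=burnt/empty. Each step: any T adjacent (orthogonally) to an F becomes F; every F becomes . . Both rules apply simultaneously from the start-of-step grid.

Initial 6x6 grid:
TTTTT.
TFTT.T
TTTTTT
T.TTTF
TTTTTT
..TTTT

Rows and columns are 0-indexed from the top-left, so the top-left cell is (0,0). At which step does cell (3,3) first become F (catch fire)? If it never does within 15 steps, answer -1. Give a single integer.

Step 1: cell (3,3)='T' (+7 fires, +2 burnt)
Step 2: cell (3,3)='F' (+10 fires, +7 burnt)
  -> target ignites at step 2
Step 3: cell (3,3)='.' (+6 fires, +10 burnt)
Step 4: cell (3,3)='.' (+4 fires, +6 burnt)
Step 5: cell (3,3)='.' (+2 fires, +4 burnt)
Step 6: cell (3,3)='.' (+0 fires, +2 burnt)
  fire out at step 6

2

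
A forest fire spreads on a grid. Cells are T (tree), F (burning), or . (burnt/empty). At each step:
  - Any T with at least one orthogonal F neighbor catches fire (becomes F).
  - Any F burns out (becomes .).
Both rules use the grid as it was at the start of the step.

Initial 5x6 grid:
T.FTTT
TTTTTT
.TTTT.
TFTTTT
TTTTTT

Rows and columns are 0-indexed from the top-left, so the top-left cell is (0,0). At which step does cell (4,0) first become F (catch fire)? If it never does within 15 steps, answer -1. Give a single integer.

Step 1: cell (4,0)='T' (+6 fires, +2 burnt)
Step 2: cell (4,0)='F' (+7 fires, +6 burnt)
  -> target ignites at step 2
Step 3: cell (4,0)='.' (+6 fires, +7 burnt)
Step 4: cell (4,0)='.' (+5 fires, +6 burnt)
Step 5: cell (4,0)='.' (+1 fires, +5 burnt)
Step 6: cell (4,0)='.' (+0 fires, +1 burnt)
  fire out at step 6

2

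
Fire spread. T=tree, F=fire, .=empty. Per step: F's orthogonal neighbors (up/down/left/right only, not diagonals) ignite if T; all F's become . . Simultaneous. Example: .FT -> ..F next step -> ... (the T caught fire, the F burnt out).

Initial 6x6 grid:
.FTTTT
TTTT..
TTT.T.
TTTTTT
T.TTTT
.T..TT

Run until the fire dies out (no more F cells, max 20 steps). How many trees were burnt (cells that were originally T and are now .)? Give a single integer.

Answer: 25

Derivation:
Step 1: +2 fires, +1 burnt (F count now 2)
Step 2: +4 fires, +2 burnt (F count now 4)
Step 3: +5 fires, +4 burnt (F count now 5)
Step 4: +3 fires, +5 burnt (F count now 3)
Step 5: +3 fires, +3 burnt (F count now 3)
Step 6: +2 fires, +3 burnt (F count now 2)
Step 7: +3 fires, +2 burnt (F count now 3)
Step 8: +2 fires, +3 burnt (F count now 2)
Step 9: +1 fires, +2 burnt (F count now 1)
Step 10: +0 fires, +1 burnt (F count now 0)
Fire out after step 10
Initially T: 26, now '.': 35
Total burnt (originally-T cells now '.'): 25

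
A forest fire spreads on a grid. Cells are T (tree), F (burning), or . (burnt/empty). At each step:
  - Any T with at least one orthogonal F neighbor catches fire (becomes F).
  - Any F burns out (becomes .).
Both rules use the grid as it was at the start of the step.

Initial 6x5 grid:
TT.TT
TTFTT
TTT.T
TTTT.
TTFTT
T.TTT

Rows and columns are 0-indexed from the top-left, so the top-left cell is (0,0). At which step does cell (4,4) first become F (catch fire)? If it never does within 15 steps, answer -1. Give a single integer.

Step 1: cell (4,4)='T' (+7 fires, +2 burnt)
Step 2: cell (4,4)='F' (+10 fires, +7 burnt)
  -> target ignites at step 2
Step 3: cell (4,4)='.' (+7 fires, +10 burnt)
Step 4: cell (4,4)='.' (+0 fires, +7 burnt)
  fire out at step 4

2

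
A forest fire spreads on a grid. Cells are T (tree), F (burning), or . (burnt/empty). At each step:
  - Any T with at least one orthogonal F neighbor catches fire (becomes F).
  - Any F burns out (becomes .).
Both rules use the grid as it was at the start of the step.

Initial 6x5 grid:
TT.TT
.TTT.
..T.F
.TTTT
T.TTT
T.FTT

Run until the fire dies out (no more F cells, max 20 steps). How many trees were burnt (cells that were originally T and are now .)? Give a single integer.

Answer: 17

Derivation:
Step 1: +3 fires, +2 burnt (F count now 3)
Step 2: +5 fires, +3 burnt (F count now 5)
Step 3: +2 fires, +5 burnt (F count now 2)
Step 4: +1 fires, +2 burnt (F count now 1)
Step 5: +2 fires, +1 burnt (F count now 2)
Step 6: +2 fires, +2 burnt (F count now 2)
Step 7: +2 fires, +2 burnt (F count now 2)
Step 8: +0 fires, +2 burnt (F count now 0)
Fire out after step 8
Initially T: 19, now '.': 28
Total burnt (originally-T cells now '.'): 17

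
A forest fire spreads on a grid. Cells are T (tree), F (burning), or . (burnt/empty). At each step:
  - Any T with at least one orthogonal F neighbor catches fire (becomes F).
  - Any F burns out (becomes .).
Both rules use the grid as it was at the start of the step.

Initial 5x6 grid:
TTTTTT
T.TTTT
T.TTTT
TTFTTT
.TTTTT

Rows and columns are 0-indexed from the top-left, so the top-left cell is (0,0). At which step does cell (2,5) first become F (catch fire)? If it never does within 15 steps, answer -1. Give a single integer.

Step 1: cell (2,5)='T' (+4 fires, +1 burnt)
Step 2: cell (2,5)='T' (+6 fires, +4 burnt)
Step 3: cell (2,5)='T' (+6 fires, +6 burnt)
Step 4: cell (2,5)='F' (+6 fires, +6 burnt)
  -> target ignites at step 4
Step 5: cell (2,5)='.' (+3 fires, +6 burnt)
Step 6: cell (2,5)='.' (+1 fires, +3 burnt)
Step 7: cell (2,5)='.' (+0 fires, +1 burnt)
  fire out at step 7

4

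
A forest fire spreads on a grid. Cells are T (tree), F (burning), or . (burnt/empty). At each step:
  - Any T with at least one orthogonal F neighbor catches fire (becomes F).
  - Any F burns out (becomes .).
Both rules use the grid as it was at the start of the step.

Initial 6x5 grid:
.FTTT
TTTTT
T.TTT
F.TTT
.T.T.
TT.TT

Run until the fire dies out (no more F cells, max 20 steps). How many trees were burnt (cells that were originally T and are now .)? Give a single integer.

Step 1: +3 fires, +2 burnt (F count now 3)
Step 2: +3 fires, +3 burnt (F count now 3)
Step 3: +3 fires, +3 burnt (F count now 3)
Step 4: +3 fires, +3 burnt (F count now 3)
Step 5: +2 fires, +3 burnt (F count now 2)
Step 6: +2 fires, +2 burnt (F count now 2)
Step 7: +1 fires, +2 burnt (F count now 1)
Step 8: +1 fires, +1 burnt (F count now 1)
Step 9: +0 fires, +1 burnt (F count now 0)
Fire out after step 9
Initially T: 21, now '.': 27
Total burnt (originally-T cells now '.'): 18

Answer: 18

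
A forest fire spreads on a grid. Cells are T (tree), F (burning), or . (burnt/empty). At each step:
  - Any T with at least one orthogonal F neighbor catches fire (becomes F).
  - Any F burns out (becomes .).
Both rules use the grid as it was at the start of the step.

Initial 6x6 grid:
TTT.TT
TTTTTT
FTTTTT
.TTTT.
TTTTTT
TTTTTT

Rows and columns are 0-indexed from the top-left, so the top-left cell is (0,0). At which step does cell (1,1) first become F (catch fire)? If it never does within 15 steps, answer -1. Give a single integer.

Step 1: cell (1,1)='T' (+2 fires, +1 burnt)
Step 2: cell (1,1)='F' (+4 fires, +2 burnt)
  -> target ignites at step 2
Step 3: cell (1,1)='.' (+5 fires, +4 burnt)
Step 4: cell (1,1)='.' (+7 fires, +5 burnt)
Step 5: cell (1,1)='.' (+6 fires, +7 burnt)
Step 6: cell (1,1)='.' (+4 fires, +6 burnt)
Step 7: cell (1,1)='.' (+3 fires, +4 burnt)
Step 8: cell (1,1)='.' (+1 fires, +3 burnt)
Step 9: cell (1,1)='.' (+0 fires, +1 burnt)
  fire out at step 9

2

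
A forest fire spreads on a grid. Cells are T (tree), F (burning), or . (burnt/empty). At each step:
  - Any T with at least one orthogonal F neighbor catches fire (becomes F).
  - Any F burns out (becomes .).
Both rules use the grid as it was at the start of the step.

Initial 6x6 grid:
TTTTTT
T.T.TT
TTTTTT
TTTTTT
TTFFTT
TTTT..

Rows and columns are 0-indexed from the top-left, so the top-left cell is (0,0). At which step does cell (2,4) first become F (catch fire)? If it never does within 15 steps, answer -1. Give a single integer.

Step 1: cell (2,4)='T' (+6 fires, +2 burnt)
Step 2: cell (2,4)='T' (+7 fires, +6 burnt)
Step 3: cell (2,4)='F' (+6 fires, +7 burnt)
  -> target ignites at step 3
Step 4: cell (2,4)='.' (+4 fires, +6 burnt)
Step 5: cell (2,4)='.' (+5 fires, +4 burnt)
Step 6: cell (2,4)='.' (+2 fires, +5 burnt)
Step 7: cell (2,4)='.' (+0 fires, +2 burnt)
  fire out at step 7

3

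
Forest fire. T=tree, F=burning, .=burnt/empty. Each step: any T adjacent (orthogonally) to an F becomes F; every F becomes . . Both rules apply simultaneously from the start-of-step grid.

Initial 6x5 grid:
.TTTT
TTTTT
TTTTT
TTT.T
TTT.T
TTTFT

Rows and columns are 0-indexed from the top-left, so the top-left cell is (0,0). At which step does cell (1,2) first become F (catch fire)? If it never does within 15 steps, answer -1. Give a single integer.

Step 1: cell (1,2)='T' (+2 fires, +1 burnt)
Step 2: cell (1,2)='T' (+3 fires, +2 burnt)
Step 3: cell (1,2)='T' (+4 fires, +3 burnt)
Step 4: cell (1,2)='T' (+4 fires, +4 burnt)
Step 5: cell (1,2)='F' (+5 fires, +4 burnt)
  -> target ignites at step 5
Step 6: cell (1,2)='.' (+5 fires, +5 burnt)
Step 7: cell (1,2)='.' (+3 fires, +5 burnt)
Step 8: cell (1,2)='.' (+0 fires, +3 burnt)
  fire out at step 8

5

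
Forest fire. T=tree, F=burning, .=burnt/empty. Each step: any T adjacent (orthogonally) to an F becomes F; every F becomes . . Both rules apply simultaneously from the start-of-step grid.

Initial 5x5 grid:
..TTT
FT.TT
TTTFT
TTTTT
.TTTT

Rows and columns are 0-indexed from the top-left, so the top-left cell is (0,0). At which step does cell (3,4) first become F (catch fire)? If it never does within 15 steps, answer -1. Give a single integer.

Step 1: cell (3,4)='T' (+6 fires, +2 burnt)
Step 2: cell (3,4)='F' (+7 fires, +6 burnt)
  -> target ignites at step 2
Step 3: cell (3,4)='.' (+5 fires, +7 burnt)
Step 4: cell (3,4)='.' (+1 fires, +5 burnt)
Step 5: cell (3,4)='.' (+0 fires, +1 burnt)
  fire out at step 5

2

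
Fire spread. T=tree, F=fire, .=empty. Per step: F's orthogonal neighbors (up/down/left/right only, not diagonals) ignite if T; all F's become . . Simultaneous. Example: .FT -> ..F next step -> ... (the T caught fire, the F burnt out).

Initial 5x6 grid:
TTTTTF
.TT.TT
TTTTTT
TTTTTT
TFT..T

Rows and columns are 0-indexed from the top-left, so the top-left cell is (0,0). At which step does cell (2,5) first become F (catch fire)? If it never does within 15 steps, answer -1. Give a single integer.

Step 1: cell (2,5)='T' (+5 fires, +2 burnt)
Step 2: cell (2,5)='F' (+6 fires, +5 burnt)
  -> target ignites at step 2
Step 3: cell (2,5)='.' (+7 fires, +6 burnt)
Step 4: cell (2,5)='.' (+5 fires, +7 burnt)
Step 5: cell (2,5)='.' (+1 fires, +5 burnt)
Step 6: cell (2,5)='.' (+0 fires, +1 burnt)
  fire out at step 6

2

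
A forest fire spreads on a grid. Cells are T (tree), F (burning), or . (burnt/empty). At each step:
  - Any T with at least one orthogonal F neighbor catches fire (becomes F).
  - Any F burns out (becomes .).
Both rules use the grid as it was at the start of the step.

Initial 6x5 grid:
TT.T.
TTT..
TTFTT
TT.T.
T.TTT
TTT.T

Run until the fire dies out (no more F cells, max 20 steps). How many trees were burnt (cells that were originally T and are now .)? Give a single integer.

Answer: 20

Derivation:
Step 1: +3 fires, +1 burnt (F count now 3)
Step 2: +5 fires, +3 burnt (F count now 5)
Step 3: +4 fires, +5 burnt (F count now 4)
Step 4: +4 fires, +4 burnt (F count now 4)
Step 5: +3 fires, +4 burnt (F count now 3)
Step 6: +1 fires, +3 burnt (F count now 1)
Step 7: +0 fires, +1 burnt (F count now 0)
Fire out after step 7
Initially T: 21, now '.': 29
Total burnt (originally-T cells now '.'): 20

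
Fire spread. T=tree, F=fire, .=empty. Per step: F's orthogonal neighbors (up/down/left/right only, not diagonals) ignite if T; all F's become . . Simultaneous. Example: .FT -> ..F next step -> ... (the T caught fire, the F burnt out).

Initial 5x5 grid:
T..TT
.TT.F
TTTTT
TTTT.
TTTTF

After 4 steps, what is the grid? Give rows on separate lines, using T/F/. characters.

Step 1: 3 trees catch fire, 2 burn out
  T..TF
  .TT..
  TTTTF
  TTTT.
  TTTF.
Step 2: 4 trees catch fire, 3 burn out
  T..F.
  .TT..
  TTTF.
  TTTF.
  TTF..
Step 3: 3 trees catch fire, 4 burn out
  T....
  .TT..
  TTF..
  TTF..
  TF...
Step 4: 4 trees catch fire, 3 burn out
  T....
  .TF..
  TF...
  TF...
  F....

T....
.TF..
TF...
TF...
F....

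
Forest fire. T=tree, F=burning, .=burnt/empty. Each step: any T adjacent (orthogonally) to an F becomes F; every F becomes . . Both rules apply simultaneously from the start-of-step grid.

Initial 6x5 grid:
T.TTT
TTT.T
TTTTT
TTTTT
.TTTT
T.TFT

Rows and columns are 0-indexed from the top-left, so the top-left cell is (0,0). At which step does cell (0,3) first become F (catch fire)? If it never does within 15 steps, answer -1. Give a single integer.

Step 1: cell (0,3)='T' (+3 fires, +1 burnt)
Step 2: cell (0,3)='T' (+3 fires, +3 burnt)
Step 3: cell (0,3)='T' (+4 fires, +3 burnt)
Step 4: cell (0,3)='T' (+3 fires, +4 burnt)
Step 5: cell (0,3)='T' (+4 fires, +3 burnt)
Step 6: cell (0,3)='T' (+4 fires, +4 burnt)
Step 7: cell (0,3)='F' (+2 fires, +4 burnt)
  -> target ignites at step 7
Step 8: cell (0,3)='.' (+1 fires, +2 burnt)
Step 9: cell (0,3)='.' (+0 fires, +1 burnt)
  fire out at step 9

7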